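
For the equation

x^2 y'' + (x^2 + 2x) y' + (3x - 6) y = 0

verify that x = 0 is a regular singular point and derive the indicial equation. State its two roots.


Divide by x^2 to reach normal form y'' + P_1(x) y' + P_2(x) y = 0 with P_1(x) = 1 + 2/x and P_2(x) = 3/x - 6/x^2.
x = 0 is a singular point because the y'-coefficient 1 + 2/x has a pole at x = 0 and the y-coefficient 3/x - 6/x^2 has a pole at x = 0.
It is a regular singular point because x P_1(x) = p(x) = x + 2 and x^2 P_2(x) = q(x) = 3x - 6 are polynomials, hence analytic at x = 0.
p(0) = 2,  q(0) = -6.
Indicial equation: r(r-1) + p(0) r + q(0) = 0, i.e. r^2 + (p(0) - 1) r + q(0) = 0, i.e. r^2 + 1 r - 6 = 0.
Discriminant: (1)^2 - 4(-6) = 25, so r = (-1 ± 5)/2.
Solving: r_1 = 2, r_2 = -3.

indicial: r^2 + 1 r - 6 = 0; roots r_1 = 2, r_2 = -3


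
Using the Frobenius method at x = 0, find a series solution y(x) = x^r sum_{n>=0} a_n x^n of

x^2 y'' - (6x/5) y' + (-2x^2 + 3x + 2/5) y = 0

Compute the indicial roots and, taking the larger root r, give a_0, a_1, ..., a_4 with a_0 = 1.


Write in Frobenius form y'' + (p(x)/x) y' + (q(x)/x^2) y = 0:
  p(x) = -6/5,  q(x) = -2x^2 + 3x + 2/5.
Indicial equation: r(r-1) + (-6/5) r + (2/5) = 0 -> roots r_1 = 2, r_2 = 1/5.
Take r = r_1 = 2. Let y(x) = x^r sum_{n>=0} a_n x^n with a_0 = 1.
Substitute y = x^r sum a_n x^n and match x^{r+n}. The recurrence is
  D(n) a_n + 3 a_{n-1} - 2 a_{n-2} = 0,  where D(n) = (r+n)(r+n-1) + (-6/5)(r+n) + (2/5).
  a_n = [-3 a_{n-1} + 2 a_{n-2}] / D(n).
Since the indicial polynomial factors as (r - r_1)(r - r_2), D(n) = (r_1 + n - r_1)(r_1 + n - r_2) = n(n + 9/5).
Evaluating step by step (a_0 = 1):
  n = 1: D(1) = 1(1 + 9/5) = 14/5; numerator = -3(1) = -3; a_1 = (-3)/(14/5) = -15/14
  n = 2: D(2) = 2(2 + 9/5) = 38/5; numerator = -3(-15/14) + 2(1) = 73/14; a_2 = (73/14)/(38/5) = 365/532
  n = 3: D(3) = 3(3 + 9/5) = 72/5; numerator = -3(365/532) + 2(-15/14) = -2235/532; a_3 = (-2235/532)/(72/5) = -3725/12768
  n = 4: D(4) = 4(4 + 9/5) = 116/5; numerator = -3(-3725/12768) + 2(365/532) = 9565/4256; a_4 = (9565/4256)/(116/5) = 47825/493696

r = 2; a_0 = 1; a_1 = -15/14; a_2 = 365/532; a_3 = -3725/12768; a_4 = 47825/493696


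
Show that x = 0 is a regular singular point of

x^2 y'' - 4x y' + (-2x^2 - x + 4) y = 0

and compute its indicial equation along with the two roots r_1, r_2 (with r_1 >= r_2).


Divide by x^2 to reach normal form y'' + P_1(x) y' + P_2(x) y = 0 with P_1(x) = -4/x and P_2(x) = -2 - 1/x + 4/x^2.
x = 0 is a singular point because the y'-coefficient -4/x has a pole at x = 0 and the y-coefficient -2 - 1/x + 4/x^2 has a pole at x = 0.
It is a regular singular point because x P_1(x) = p(x) = -4 and x^2 P_2(x) = q(x) = -2x^2 - x + 4 are polynomials, hence analytic at x = 0.
p(0) = -4,  q(0) = 4.
Indicial equation: r(r-1) + p(0) r + q(0) = 0, i.e. r^2 + (p(0) - 1) r + q(0) = 0, i.e. r^2 - 5 r + 4 = 0.
Discriminant: (-5)^2 - 4(4) = 9, so r = (5 ± 3)/2.
Solving: r_1 = 4, r_2 = 1.

indicial: r^2 - 5 r + 4 = 0; roots r_1 = 4, r_2 = 1


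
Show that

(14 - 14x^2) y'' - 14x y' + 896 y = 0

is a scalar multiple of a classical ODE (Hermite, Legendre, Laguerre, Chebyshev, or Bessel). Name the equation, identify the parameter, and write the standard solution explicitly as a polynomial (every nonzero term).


All three coefficients share the factor 14; dividing through by 14 gives  (1 - x^2) y'' - x y' + 64 y = 0.
This matches the Chebyshev equation (1 - x^2) y'' - x y' + n^2 y = 0 (note the -x y' term, not -2x y') with n^2 = 64, so n = 8; the polynomial solution is T_8(x).
With y = sum_k a_k x^k, matching x^k gives (k+2)(k+1) a_{k+2} = (k^2 - n^2) a_k = (k - 8)(k + 8) a_k. The right side vanishes at k = 8, so the series with the parity of 8 terminates at degree 8.
Standard normalization: leading coefficient of T_n is 2^(n-1), so a_8 = 2^7 = 128. Work downward with a_k = (k+1)(k+2) a_{k+2} / ((k - 8)(k + 8)):
  a_6 = (7)(8)(128) / ((6 - 8)(6 + 8)) = 7168/(-28) = -256
  a_4 = (5)(6)(-256) / ((4 - 8)(4 + 8)) = -7680/(-48) = 160
  a_2 = (3)(4)(160) / ((2 - 8)(2 + 8)) = 1920/(-60) = -32
  a_0 = (1)(2)(-32) / ((0 - 8)(0 + 8)) = -64/(-64) = 1
Hence T_8(x) = 128 x^8 - 256 x^6 + 160 x^4 - 32 x^2 + 1.

T_8(x); series = 128 x^8 - 256 x^6 + 160 x^4 - 32 x^2 + 1


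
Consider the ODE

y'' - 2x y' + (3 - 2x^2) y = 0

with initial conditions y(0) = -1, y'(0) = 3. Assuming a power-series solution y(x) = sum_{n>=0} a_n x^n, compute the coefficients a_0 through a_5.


Ansatz: y(x) = sum_{n>=0} a_n x^n, so y'(x) = sum_{n>=1} n a_n x^(n-1) and y''(x) = sum_{n>=2} n(n-1) a_n x^(n-2).
Substitute into P(x) y'' + Q(x) y' + R(x) y = 0 with P(x) = 1, Q(x) = -2x, R(x) = 3 - 2x^2, and match powers of x.
Initial conditions: a_0 = -1, a_1 = 3.
Setting the coefficient of each power of x to zero and solving order by order (substituting the coefficients already found):
  x^0: 2 a_2 + 3 a_0 = 0  ->  2 a_2 = -3 a_0 = 3  ->  a_2 = 3/2
  x^1: 6 a_3 + a_1 = 0  ->  6 a_3 = -a_1 = -3  ->  a_3 = -1/2
  x^2: 12 a_4 - a_2 - 2 a_0 = 0  ->  12 a_4 = a_2 + 2 a_0 = -1/2  ->  a_4 = -1/24
  x^3: 20 a_5 - 3 a_3 - 2 a_1 = 0  ->  20 a_5 = 3 a_3 + 2 a_1 = 9/2  ->  a_5 = 9/40
Truncated series: y(x) = -1 + 3 x + (3/2) x^2 - (1/2) x^3 - (1/24) x^4 + (9/40) x^5 + O(x^6).

a_0 = -1; a_1 = 3; a_2 = 3/2; a_3 = -1/2; a_4 = -1/24; a_5 = 9/40


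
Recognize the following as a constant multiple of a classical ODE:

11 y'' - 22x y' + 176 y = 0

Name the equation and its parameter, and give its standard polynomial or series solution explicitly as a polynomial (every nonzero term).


All three coefficients share the factor 11; dividing through by 11 gives  y'' - 2x y' + 16 y = 0.
This matches the Hermite equation y'' - 2x y' + 2n y = 0 with 2n = 16, so n = 8; the polynomial solution is H_8(x).
With y = sum_k a_k x^k, matching x^k gives (k+2)(k+1) a_{k+2} = 2(k - n) a_k = 2(k - 8) a_k. The right side vanishes at k = 8, so the series with the parity of 8 terminates at degree 8.
Standard normalization: leading coefficient of H_n is 2^n, so a_8 = 2^8 = 256. Work downward with a_k = (k+1)(k+2) a_{k+2} / (2(k - n)):
  a_6 = (7)(8)(256) / (2(6 - 8)) = 14336/(-4) = -3584
  a_4 = (5)(6)(-3584) / (2(4 - 8)) = -107520/(-8) = 13440
  a_2 = (3)(4)(13440) / (2(2 - 8)) = 161280/(-12) = -13440
  a_0 = (1)(2)(-13440) / (2(0 - 8)) = -26880/(-16) = 1680
Hence H_8(x) = 256 x^8 - 3584 x^6 + 13440 x^4 - 13440 x^2 + 1680.

H_8(x); series = 256 x^8 - 3584 x^6 + 13440 x^4 - 13440 x^2 + 1680


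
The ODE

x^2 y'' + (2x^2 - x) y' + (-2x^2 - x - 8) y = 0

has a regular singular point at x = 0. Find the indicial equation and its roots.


Divide by x^2 to reach normal form y'' + P_1(x) y' + P_2(x) y = 0 with P_1(x) = 2 - 1/x and P_2(x) = -2 - 1/x - 8/x^2.
x = 0 is a singular point because the y'-coefficient 2 - 1/x has a pole at x = 0 and the y-coefficient -2 - 1/x - 8/x^2 has a pole at x = 0.
It is a regular singular point because x P_1(x) = p(x) = 2x - 1 and x^2 P_2(x) = q(x) = -2x^2 - x - 8 are polynomials, hence analytic at x = 0.
p(0) = -1,  q(0) = -8.
Indicial equation: r(r-1) + p(0) r + q(0) = 0, i.e. r^2 + (p(0) - 1) r + q(0) = 0, i.e. r^2 - 2 r - 8 = 0.
Discriminant: (-2)^2 - 4(-8) = 36, so r = (2 ± 6)/2.
Solving: r_1 = 4, r_2 = -2.

indicial: r^2 - 2 r - 8 = 0; roots r_1 = 4, r_2 = -2


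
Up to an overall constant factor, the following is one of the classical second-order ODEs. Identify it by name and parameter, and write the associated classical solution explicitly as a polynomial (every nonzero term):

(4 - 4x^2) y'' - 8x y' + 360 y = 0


All three coefficients share the factor 4; dividing through by 4 gives  (1 - x^2) y'' - 2x y' + 90 y = 0.
This matches the Legendre equation (1 - x^2) y'' - 2x y' + n(n+1) y = 0 (note the -2x y' term) with n(n+1) = 90, so n = 9; the polynomial solution is P_9(x).
With y = sum_k a_k x^k, matching x^k gives (k+2)(k+1) a_{k+2} = [k(k+1) - n(n+1)] a_k = (k - 9)(k + 10) a_k. The right side vanishes at k = 9, so the series with the parity of 9 terminates at degree 9.
Standard normalization (P_n(1) = 1): leading coefficient (2n)!/(2^n (n!)^2) = 6402373705728000/(512*131681894400) = 12155/128, so a_9 = 12155/128. Work downward with a_k = (k+1)(k+2) a_{k+2} / ((k - 9)(k + 10)):
  a_7 = (8)(9)(12155/128) / ((7 - 9)(7 + 10)) = (109395/16)/(-34) = -6435/32
  a_5 = (6)(7)(-6435/32) / ((5 - 9)(5 + 10)) = (-135135/16)/(-60) = 9009/64
  a_3 = (4)(5)(9009/64) / ((3 - 9)(3 + 10)) = (45045/16)/(-78) = -1155/32
  a_1 = (2)(3)(-1155/32) / ((1 - 9)(1 + 10)) = (-3465/16)/(-88) = 315/128
Hence P_9(x) = 12155 x^9/128 - 6435 x^7/32 + 9009 x^5/64 - 1155 x^3/32 + 315 x/128.

P_9(x); series = 12155 x^9/128 - 6435 x^7/32 + 9009 x^5/64 - 1155 x^3/32 + 315 x/128


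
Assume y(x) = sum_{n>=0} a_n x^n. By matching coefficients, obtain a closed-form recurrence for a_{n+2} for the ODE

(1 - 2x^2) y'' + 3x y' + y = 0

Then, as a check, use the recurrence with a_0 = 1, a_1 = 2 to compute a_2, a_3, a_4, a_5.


Substitute y = sum_n a_n x^n.
(1 - 2 x^2) y'' contributes (n+2)(n+1) a_{n+2} - 2 n(n-1) a_n at x^n.
3 x y'(x) contributes 3 n a_n at x^n.
y(x) contributes 1 a_n at x^n.
Matching x^n: (n+2)(n+1) a_{n+2} + (-2 n(n-1) + 3 n + 1) a_n = 0.
Thus a_{n+2} = (2 n(n-1) - 3 n - 1) / ((n+1)(n+2)) * a_n.

Check with a_0 = 1, a_1 = 2 (apply the recurrence for n = 0, 1, 2, 3): a_0 = 1, a_1 = 2, a_2 = -1/2, a_3 = -4/3, a_4 = 1/8, a_5 = -2/15.

a_(n+2) = (2 n(n-1) - 3 n - 1) / ((n+1)(n+2)) * a_n; check: a_0 = 1, a_1 = 2, a_2 = -1/2, a_3 = -4/3, a_4 = 1/8, a_5 = -2/15


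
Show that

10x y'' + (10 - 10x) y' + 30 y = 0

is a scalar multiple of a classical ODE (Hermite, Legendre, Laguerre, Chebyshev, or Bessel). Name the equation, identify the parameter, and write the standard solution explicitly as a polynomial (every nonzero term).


All three coefficients share the factor 10; dividing through by 10 gives  x y'' + (1 - x) y' + 3 y = 0.
This matches the Laguerre equation x y'' + (1 - x) y' + n y = 0 with n = 3; the polynomial solution is L_3(x).
With y = sum_k a_k x^k, matching x^k gives (k+1)k a_{k+1} + (k+1) a_{k+1} - k a_k + n a_k = 0, i.e. (k+1)^2 a_{k+1} = (k - n) a_k = (k - 3) a_k. The right side vanishes at k = 3, so the series terminates at degree 3.
Standard normalization L_n(0) = 1 gives a_0 = 1. Work upward with a_{k+1} = (k - 3) a_k / (k+1)^2:
  a_1 = (0 - 3)(1) / 1^2 = -3/1 = -3
  a_2 = (1 - 3)(-3) / 2^2 = 6/4 = 3/2
  a_3 = (2 - 3)(3/2) / 3^2 = (-3/2)/9 = -1/6
Hence L_3(x) = -x^3/6 + 3 x^2/2 - 3 x + 1.

L_3(x); series = -x^3/6 + 3 x^2/2 - 3 x + 1


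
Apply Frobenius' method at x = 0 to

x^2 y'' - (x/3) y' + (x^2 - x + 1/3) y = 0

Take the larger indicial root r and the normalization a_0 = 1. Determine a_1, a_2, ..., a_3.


Write in Frobenius form y'' + (p(x)/x) y' + (q(x)/x^2) y = 0:
  p(x) = -1/3,  q(x) = x^2 - x + 1/3.
Indicial equation: r(r-1) + (-1/3) r + (1/3) = 0 -> roots r_1 = 1, r_2 = 1/3.
Take r = r_1 = 1. Let y(x) = x^r sum_{n>=0} a_n x^n with a_0 = 1.
Substitute y = x^r sum a_n x^n and match x^{r+n}. The recurrence is
  D(n) a_n - 1 a_{n-1} + 1 a_{n-2} = 0,  where D(n) = (r+n)(r+n-1) + (-1/3)(r+n) + (1/3).
  a_n = [1 a_{n-1} - 1 a_{n-2}] / D(n).
Since the indicial polynomial factors as (r - r_1)(r - r_2), D(n) = (r_1 + n - r_1)(r_1 + n - r_2) = n(n + 2/3).
Evaluating step by step (a_0 = 1):
  n = 1: D(1) = 1(1 + 2/3) = 5/3; numerator = 1(1) = 1; a_1 = (1)/(5/3) = 3/5
  n = 2: D(2) = 2(2 + 2/3) = 16/3; numerator = 1(3/5) - 1(1) = -2/5; a_2 = (-2/5)/(16/3) = -3/40
  n = 3: D(3) = 3(3 + 2/3) = 11; numerator = 1(-3/40) - 1(3/5) = -27/40; a_3 = (-27/40)/(11) = -27/440

r = 1; a_0 = 1; a_1 = 3/5; a_2 = -3/40; a_3 = -27/440


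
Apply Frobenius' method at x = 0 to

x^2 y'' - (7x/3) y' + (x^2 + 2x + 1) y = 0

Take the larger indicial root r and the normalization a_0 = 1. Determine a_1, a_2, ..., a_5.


Write in Frobenius form y'' + (p(x)/x) y' + (q(x)/x^2) y = 0:
  p(x) = -7/3,  q(x) = x^2 + 2x + 1.
Indicial equation: r(r-1) + (-7/3) r + (1) = 0 -> roots r_1 = 3, r_2 = 1/3.
Take r = r_1 = 3. Let y(x) = x^r sum_{n>=0} a_n x^n with a_0 = 1.
Substitute y = x^r sum a_n x^n and match x^{r+n}. The recurrence is
  D(n) a_n + 2 a_{n-1} + 1 a_{n-2} = 0,  where D(n) = (r+n)(r+n-1) + (-7/3)(r+n) + (1).
  a_n = [-2 a_{n-1} - 1 a_{n-2}] / D(n).
Since the indicial polynomial factors as (r - r_1)(r - r_2), D(n) = (r_1 + n - r_1)(r_1 + n - r_2) = n(n + 8/3).
Evaluating step by step (a_0 = 1):
  n = 1: D(1) = 1(1 + 8/3) = 11/3; numerator = -2(1) = -2; a_1 = (-2)/(11/3) = -6/11
  n = 2: D(2) = 2(2 + 8/3) = 28/3; numerator = -2(-6/11) - 1(1) = 1/11; a_2 = (1/11)/(28/3) = 3/308
  n = 3: D(3) = 3(3 + 8/3) = 17; numerator = -2(3/308) - 1(-6/11) = 81/154; a_3 = (81/154)/(17) = 81/2618
  n = 4: D(4) = 4(4 + 8/3) = 80/3; numerator = -2(81/2618) - 1(3/308) = -375/5236; a_4 = (-375/5236)/(80/3) = -225/83776
  n = 5: D(5) = 5(5 + 8/3) = 115/3; numerator = -2(-225/83776) - 1(81/2618) = -9/352; a_5 = (-9/352)/(115/3) = -27/40480

r = 3; a_0 = 1; a_1 = -6/11; a_2 = 3/308; a_3 = 81/2618; a_4 = -225/83776; a_5 = -27/40480


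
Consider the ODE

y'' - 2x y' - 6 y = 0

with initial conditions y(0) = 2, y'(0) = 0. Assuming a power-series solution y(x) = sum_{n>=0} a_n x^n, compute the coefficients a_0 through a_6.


Ansatz: y(x) = sum_{n>=0} a_n x^n, so y'(x) = sum_{n>=1} n a_n x^(n-1) and y''(x) = sum_{n>=2} n(n-1) a_n x^(n-2).
Substitute into P(x) y'' + Q(x) y' + R(x) y = 0 with P(x) = 1, Q(x) = -2x, R(x) = -6, and match powers of x.
Initial conditions: a_0 = 2, a_1 = 0.
Setting the coefficient of each power of x to zero and solving order by order (substituting the coefficients already found):
  x^0: 2 a_2 - 6 a_0 = 0  ->  2 a_2 = 6 a_0 = 12  ->  a_2 = 6
  x^1: 6 a_3 - 8 a_1 = 0  ->  6 a_3 = 8 a_1 = 0  ->  a_3 = 0
  x^2: 12 a_4 - 10 a_2 = 0  ->  12 a_4 = 10 a_2 = 60  ->  a_4 = 5
  x^3: 20 a_5 - 12 a_3 = 0  ->  20 a_5 = 12 a_3 = 0  ->  a_5 = 0
  x^4: 30 a_6 - 14 a_4 = 0  ->  30 a_6 = 14 a_4 = 70  ->  a_6 = 7/3
Truncated series: y(x) = 2 + 6 x^2 + 5 x^4 + (7/3) x^6 + O(x^7).

a_0 = 2; a_1 = 0; a_2 = 6; a_3 = 0; a_4 = 5; a_5 = 0; a_6 = 7/3


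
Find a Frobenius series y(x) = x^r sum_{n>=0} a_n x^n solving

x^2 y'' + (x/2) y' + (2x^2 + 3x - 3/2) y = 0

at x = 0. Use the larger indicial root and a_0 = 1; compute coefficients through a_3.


Write in Frobenius form y'' + (p(x)/x) y' + (q(x)/x^2) y = 0:
  p(x) = 1/2,  q(x) = 2x^2 + 3x - 3/2.
Indicial equation: r(r-1) + (1/2) r + (-3/2) = 0 -> roots r_1 = 3/2, r_2 = -1.
Take r = r_1 = 3/2. Let y(x) = x^r sum_{n>=0} a_n x^n with a_0 = 1.
Substitute y = x^r sum a_n x^n and match x^{r+n}. The recurrence is
  D(n) a_n + 3 a_{n-1} + 2 a_{n-2} = 0,  where D(n) = (r+n)(r+n-1) + (1/2)(r+n) + (-3/2).
  a_n = [-3 a_{n-1} - 2 a_{n-2}] / D(n).
Since the indicial polynomial factors as (r - r_1)(r - r_2), D(n) = (r_1 + n - r_1)(r_1 + n - r_2) = n(n + 5/2).
Evaluating step by step (a_0 = 1):
  n = 1: D(1) = 1(1 + 5/2) = 7/2; numerator = -3(1) = -3; a_1 = (-3)/(7/2) = -6/7
  n = 2: D(2) = 2(2 + 5/2) = 9; numerator = -3(-6/7) - 2(1) = 4/7; a_2 = (4/7)/(9) = 4/63
  n = 3: D(3) = 3(3 + 5/2) = 33/2; numerator = -3(4/63) - 2(-6/7) = 32/21; a_3 = (32/21)/(33/2) = 64/693

r = 3/2; a_0 = 1; a_1 = -6/7; a_2 = 4/63; a_3 = 64/693


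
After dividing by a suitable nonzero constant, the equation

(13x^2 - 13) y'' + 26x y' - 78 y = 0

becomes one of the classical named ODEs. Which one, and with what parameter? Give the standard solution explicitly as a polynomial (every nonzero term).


All three coefficients share the factor -13; dividing through by -13 gives  (1 - x^2) y'' - 2x y' + 6 y = 0.
This matches the Legendre equation (1 - x^2) y'' - 2x y' + n(n+1) y = 0 (note the -2x y' term) with n(n+1) = 6, so n = 2; the polynomial solution is P_2(x).
With y = sum_k a_k x^k, matching x^k gives (k+2)(k+1) a_{k+2} = [k(k+1) - n(n+1)] a_k = (k - 2)(k + 3) a_k. The right side vanishes at k = 2, so the series with the parity of 2 terminates at degree 2.
Standard normalization (P_n(1) = 1): leading coefficient (2n)!/(2^n (n!)^2) = 24/(4*4) = 3/2, so a_2 = 3/2. Work downward with a_k = (k+1)(k+2) a_{k+2} / ((k - 2)(k + 3)):
  a_0 = (1)(2)(3/2) / ((0 - 2)(0 + 3)) = 3/(-6) = -1/2
Hence P_2(x) = 3 x^2/2 - 1/2.

P_2(x); series = 3 x^2/2 - 1/2


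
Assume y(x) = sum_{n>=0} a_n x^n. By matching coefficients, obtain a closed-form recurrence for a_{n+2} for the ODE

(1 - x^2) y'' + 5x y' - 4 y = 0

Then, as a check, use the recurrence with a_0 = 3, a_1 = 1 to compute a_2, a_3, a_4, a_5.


Substitute y = sum_n a_n x^n.
(1 - 1 x^2) y'' contributes (n+2)(n+1) a_{n+2} - n(n-1) a_n at x^n.
5 x y'(x) contributes 5 n a_n at x^n.
-4 y(x) contributes -4 a_n at x^n.
Matching x^n: (n+2)(n+1) a_{n+2} + (-n(n-1) + 5 n - 4) a_n = 0.
Thus a_{n+2} = (n(n-1) - 5 n + 4) / ((n+1)(n+2)) * a_n.

Check with a_0 = 3, a_1 = 1 (apply the recurrence for n = 0, 1, 2, 3): a_0 = 3, a_1 = 1, a_2 = 6, a_3 = -1/6, a_4 = -2, a_5 = 1/24.

a_(n+2) = (n(n-1) - 5 n + 4) / ((n+1)(n+2)) * a_n; check: a_0 = 3, a_1 = 1, a_2 = 6, a_3 = -1/6, a_4 = -2, a_5 = 1/24


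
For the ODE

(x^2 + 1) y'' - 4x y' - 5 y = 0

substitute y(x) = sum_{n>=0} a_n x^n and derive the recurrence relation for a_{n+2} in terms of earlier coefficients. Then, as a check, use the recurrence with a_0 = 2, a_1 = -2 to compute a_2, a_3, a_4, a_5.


Substitute y = sum_n a_n x^n.
(1 + 1 x^2) y'' contributes (n+2)(n+1) a_{n+2} + n(n-1) a_n at x^n.
-4 x y'(x) contributes -4 n a_n at x^n.
-5 y(x) contributes -5 a_n at x^n.
Matching x^n: (n+2)(n+1) a_{n+2} + (n(n-1) - 4 n - 5) a_n = 0.
Thus a_{n+2} = (-n(n-1) + 4 n + 5) / ((n+1)(n+2)) * a_n.

Check with a_0 = 2, a_1 = -2 (apply the recurrence for n = 0, 1, 2, 3): a_0 = 2, a_1 = -2, a_2 = 5, a_3 = -3, a_4 = 55/12, a_5 = -33/20.

a_(n+2) = (-n(n-1) + 4 n + 5) / ((n+1)(n+2)) * a_n; check: a_0 = 2, a_1 = -2, a_2 = 5, a_3 = -3, a_4 = 55/12, a_5 = -33/20


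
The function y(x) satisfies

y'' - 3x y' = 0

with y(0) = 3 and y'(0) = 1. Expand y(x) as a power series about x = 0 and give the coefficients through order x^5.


Ansatz: y(x) = sum_{n>=0} a_n x^n, so y'(x) = sum_{n>=1} n a_n x^(n-1) and y''(x) = sum_{n>=2} n(n-1) a_n x^(n-2).
Substitute into P(x) y'' + Q(x) y' + R(x) y = 0 with P(x) = 1, Q(x) = -3x, R(x) = 0, and match powers of x.
Initial conditions: a_0 = 3, a_1 = 1.
Setting the coefficient of each power of x to zero and solving order by order (substituting the coefficients already found):
  x^0: 2 a_2 = 0  ->  a_2 = 0
  x^1: 6 a_3 - 3 a_1 = 0  ->  6 a_3 = 3 a_1 = 3  ->  a_3 = 1/2
  x^2: 12 a_4 - 6 a_2 = 0  ->  12 a_4 = 6 a_2 = 0  ->  a_4 = 0
  x^3: 20 a_5 - 9 a_3 = 0  ->  20 a_5 = 9 a_3 = 9/2  ->  a_5 = 9/40
Truncated series: y(x) = 3 + x + (1/2) x^3 + (9/40) x^5 + O(x^6).

a_0 = 3; a_1 = 1; a_2 = 0; a_3 = 1/2; a_4 = 0; a_5 = 9/40


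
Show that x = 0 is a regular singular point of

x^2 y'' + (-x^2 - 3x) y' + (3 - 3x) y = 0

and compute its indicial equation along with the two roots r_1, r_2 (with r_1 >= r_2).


Divide by x^2 to reach normal form y'' + P_1(x) y' + P_2(x) y = 0 with P_1(x) = -1 - 3/x and P_2(x) = -3/x + 3/x^2.
x = 0 is a singular point because the y'-coefficient -1 - 3/x has a pole at x = 0 and the y-coefficient -3/x + 3/x^2 has a pole at x = 0.
It is a regular singular point because x P_1(x) = p(x) = -x - 3 and x^2 P_2(x) = q(x) = 3 - 3x are polynomials, hence analytic at x = 0.
p(0) = -3,  q(0) = 3.
Indicial equation: r(r-1) + p(0) r + q(0) = 0, i.e. r^2 + (p(0) - 1) r + q(0) = 0, i.e. r^2 - 4 r + 3 = 0.
Discriminant: (-4)^2 - 4(3) = 4, so r = (4 ± 2)/2.
Solving: r_1 = 3, r_2 = 1.

indicial: r^2 - 4 r + 3 = 0; roots r_1 = 3, r_2 = 1


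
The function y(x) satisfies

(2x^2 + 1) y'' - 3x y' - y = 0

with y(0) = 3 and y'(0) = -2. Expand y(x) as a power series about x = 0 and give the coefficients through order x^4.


Ansatz: y(x) = sum_{n>=0} a_n x^n, so y'(x) = sum_{n>=1} n a_n x^(n-1) and y''(x) = sum_{n>=2} n(n-1) a_n x^(n-2).
Substitute into P(x) y'' + Q(x) y' + R(x) y = 0 with P(x) = 2x^2 + 1, Q(x) = -3x, R(x) = -1, and match powers of x.
Initial conditions: a_0 = 3, a_1 = -2.
Setting the coefficient of each power of x to zero and solving order by order (substituting the coefficients already found):
  x^0: 2 a_2 - a_0 = 0  ->  2 a_2 = a_0 = 3  ->  a_2 = 3/2
  x^1: 6 a_3 - 4 a_1 = 0  ->  6 a_3 = 4 a_1 = -8  ->  a_3 = -4/3
  x^2: 12 a_4 - 3 a_2 = 0  ->  12 a_4 = 3 a_2 = 9/2  ->  a_4 = 3/8
Truncated series: y(x) = 3 - 2 x + (3/2) x^2 - (4/3) x^3 + (3/8) x^4 + O(x^5).

a_0 = 3; a_1 = -2; a_2 = 3/2; a_3 = -4/3; a_4 = 3/8


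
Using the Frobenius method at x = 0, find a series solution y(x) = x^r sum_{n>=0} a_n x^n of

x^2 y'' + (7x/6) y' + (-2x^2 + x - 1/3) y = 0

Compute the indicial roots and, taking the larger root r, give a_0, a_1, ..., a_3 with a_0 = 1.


Write in Frobenius form y'' + (p(x)/x) y' + (q(x)/x^2) y = 0:
  p(x) = 7/6,  q(x) = -2x^2 + x - 1/3.
Indicial equation: r(r-1) + (7/6) r + (-1/3) = 0 -> roots r_1 = 1/2, r_2 = -2/3.
Take r = r_1 = 1/2. Let y(x) = x^r sum_{n>=0} a_n x^n with a_0 = 1.
Substitute y = x^r sum a_n x^n and match x^{r+n}. The recurrence is
  D(n) a_n + 1 a_{n-1} - 2 a_{n-2} = 0,  where D(n) = (r+n)(r+n-1) + (7/6)(r+n) + (-1/3).
  a_n = [-1 a_{n-1} + 2 a_{n-2}] / D(n).
Since the indicial polynomial factors as (r - r_1)(r - r_2), D(n) = (r_1 + n - r_1)(r_1 + n - r_2) = n(n + 7/6).
Evaluating step by step (a_0 = 1):
  n = 1: D(1) = 1(1 + 7/6) = 13/6; numerator = -1(1) = -1; a_1 = (-1)/(13/6) = -6/13
  n = 2: D(2) = 2(2 + 7/6) = 19/3; numerator = -1(-6/13) + 2(1) = 32/13; a_2 = (32/13)/(19/3) = 96/247
  n = 3: D(3) = 3(3 + 7/6) = 25/2; numerator = -1(96/247) + 2(-6/13) = -324/247; a_3 = (-324/247)/(25/2) = -648/6175

r = 1/2; a_0 = 1; a_1 = -6/13; a_2 = 96/247; a_3 = -648/6175


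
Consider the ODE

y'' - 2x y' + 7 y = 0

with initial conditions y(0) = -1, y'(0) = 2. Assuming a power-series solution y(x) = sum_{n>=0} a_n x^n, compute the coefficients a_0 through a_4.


Ansatz: y(x) = sum_{n>=0} a_n x^n, so y'(x) = sum_{n>=1} n a_n x^(n-1) and y''(x) = sum_{n>=2} n(n-1) a_n x^(n-2).
Substitute into P(x) y'' + Q(x) y' + R(x) y = 0 with P(x) = 1, Q(x) = -2x, R(x) = 7, and match powers of x.
Initial conditions: a_0 = -1, a_1 = 2.
Setting the coefficient of each power of x to zero and solving order by order (substituting the coefficients already found):
  x^0: 2 a_2 + 7 a_0 = 0  ->  2 a_2 = -7 a_0 = 7  ->  a_2 = 7/2
  x^1: 6 a_3 + 5 a_1 = 0  ->  6 a_3 = -5 a_1 = -10  ->  a_3 = -5/3
  x^2: 12 a_4 + 3 a_2 = 0  ->  12 a_4 = -3 a_2 = -21/2  ->  a_4 = -7/8
Truncated series: y(x) = -1 + 2 x + (7/2) x^2 - (5/3) x^3 - (7/8) x^4 + O(x^5).

a_0 = -1; a_1 = 2; a_2 = 7/2; a_3 = -5/3; a_4 = -7/8


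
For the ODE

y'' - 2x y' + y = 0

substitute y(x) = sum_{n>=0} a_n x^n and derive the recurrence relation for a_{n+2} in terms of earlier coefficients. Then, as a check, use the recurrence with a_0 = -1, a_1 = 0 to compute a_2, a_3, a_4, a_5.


Substitute y = sum_n a_n x^n.
y''(x) has coefficient (n+2)(n+1) a_{n+2} at x^n;
-2 x y'(x) has coefficient -2 n a_n at x^n (shift);
y(x) has coefficient 1 a_n at x^n.
Matching x^n: (n+2)(n+1) a_{n+2} + (-2n + 1) a_n = 0.
Thus a_{n+2} = (2n - 1) / ((n+1)(n+2)) * a_n.

Check with a_0 = -1, a_1 = 0 (apply the recurrence for n = 0, 1, 2, 3): a_0 = -1, a_1 = 0, a_2 = 1/2, a_3 = 0, a_4 = 1/8, a_5 = 0.

a_(n+2) = (2n - 1) / ((n+1)(n+2)) * a_n; check: a_0 = -1, a_1 = 0, a_2 = 1/2, a_3 = 0, a_4 = 1/8, a_5 = 0


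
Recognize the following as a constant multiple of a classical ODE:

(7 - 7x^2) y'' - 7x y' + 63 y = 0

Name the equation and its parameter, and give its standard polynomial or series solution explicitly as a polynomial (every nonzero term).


All three coefficients share the factor 7; dividing through by 7 gives  (1 - x^2) y'' - x y' + 9 y = 0.
This matches the Chebyshev equation (1 - x^2) y'' - x y' + n^2 y = 0 (note the -x y' term, not -2x y') with n^2 = 9, so n = 3; the polynomial solution is T_3(x).
With y = sum_k a_k x^k, matching x^k gives (k+2)(k+1) a_{k+2} = (k^2 - n^2) a_k = (k - 3)(k + 3) a_k. The right side vanishes at k = 3, so the series with the parity of 3 terminates at degree 3.
Standard normalization: leading coefficient of T_n is 2^(n-1), so a_3 = 2^2 = 4. Work downward with a_k = (k+1)(k+2) a_{k+2} / ((k - 3)(k + 3)):
  a_1 = (2)(3)(4) / ((1 - 3)(1 + 3)) = 24/(-8) = -3
Hence T_3(x) = 4 x^3 - 3 x.

T_3(x); series = 4 x^3 - 3 x


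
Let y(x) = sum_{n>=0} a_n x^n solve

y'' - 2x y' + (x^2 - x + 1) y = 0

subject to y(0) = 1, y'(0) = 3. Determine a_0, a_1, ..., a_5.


Ansatz: y(x) = sum_{n>=0} a_n x^n, so y'(x) = sum_{n>=1} n a_n x^(n-1) and y''(x) = sum_{n>=2} n(n-1) a_n x^(n-2).
Substitute into P(x) y'' + Q(x) y' + R(x) y = 0 with P(x) = 1, Q(x) = -2x, R(x) = x^2 - x + 1, and match powers of x.
Initial conditions: a_0 = 1, a_1 = 3.
Setting the coefficient of each power of x to zero and solving order by order (substituting the coefficients already found):
  x^0: 2 a_2 + a_0 = 0  ->  2 a_2 = -a_0 = -1  ->  a_2 = -1/2
  x^1: 6 a_3 - a_1 - a_0 = 0  ->  6 a_3 = a_1 + a_0 = 4  ->  a_3 = 2/3
  x^2: 12 a_4 - 3 a_2 - a_1 + a_0 = 0  ->  12 a_4 = 3 a_2 + a_1 - a_0 = 1/2  ->  a_4 = 1/24
  x^3: 20 a_5 - 5 a_3 - a_2 + a_1 = 0  ->  20 a_5 = 5 a_3 + a_2 - a_1 = -1/6  ->  a_5 = -1/120
Truncated series: y(x) = 1 + 3 x - (1/2) x^2 + (2/3) x^3 + (1/24) x^4 - (1/120) x^5 + O(x^6).

a_0 = 1; a_1 = 3; a_2 = -1/2; a_3 = 2/3; a_4 = 1/24; a_5 = -1/120


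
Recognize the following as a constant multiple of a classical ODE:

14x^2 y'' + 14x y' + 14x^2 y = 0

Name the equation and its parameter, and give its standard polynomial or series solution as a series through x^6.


All three coefficients share the factor 14; dividing through by 14 gives  x^2 y'' + x y' + x^2 y = 0.
This matches the Bessel equation x^2 y'' + x y' + (x^2 - nu^2) y = 0 with nu^2 = 0, so nu = 0; the solution bounded at x = 0 is J_0(x).
Frobenius at x = 0: indicial roots ±nu; for r = nu the recurrence k(k + 2nu) c_k = -c_{k-2} gives the standard series J_nu(x) = sum_{k>=0} (-1)^k / (k! (k+nu)!) (x/2)^(2k+nu). Evaluate the first 4 terms:
  k = 0: (-1)^0 / (0! * 0! * 2^0) x^0 = 1/(1*1*1) x^0 = (1) x^0
  k = 1: (-1)^1 / (1! * 1! * 2^2) x^2 = -1/(1*1*4) x^2 = (-1/4) x^2
  k = 2: (-1)^2 / (2! * 2! * 2^4) x^4 = 1/(2*2*16) x^4 = (1/64) x^4
  k = 3: (-1)^3 / (3! * 3! * 2^6) x^6 = -1/(6*6*64) x^6 = (-1/2304) x^6
Hence J_0(x) = -x^6/2304 + x^4/64 - x^2/4 + 1 + ....

J_0(x); series = -x^6/2304 + x^4/64 - x^2/4 + 1


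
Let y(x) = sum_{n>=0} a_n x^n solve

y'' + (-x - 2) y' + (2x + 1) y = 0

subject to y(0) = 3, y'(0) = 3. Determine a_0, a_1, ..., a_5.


Ansatz: y(x) = sum_{n>=0} a_n x^n, so y'(x) = sum_{n>=1} n a_n x^(n-1) and y''(x) = sum_{n>=2} n(n-1) a_n x^(n-2).
Substitute into P(x) y'' + Q(x) y' + R(x) y = 0 with P(x) = 1, Q(x) = -x - 2, R(x) = 2x + 1, and match powers of x.
Initial conditions: a_0 = 3, a_1 = 3.
Setting the coefficient of each power of x to zero and solving order by order (substituting the coefficients already found):
  x^0: 2 a_2 - 2 a_1 + a_0 = 0  ->  2 a_2 = 2 a_1 - a_0 = 3  ->  a_2 = 3/2
  x^1: 6 a_3 - 4 a_2 + 2 a_0 = 0  ->  6 a_3 = 4 a_2 - 2 a_0 = 0  ->  a_3 = 0
  x^2: 12 a_4 - 6 a_3 - a_2 + 2 a_1 = 0  ->  12 a_4 = 6 a_3 + a_2 - 2 a_1 = -9/2  ->  a_4 = -3/8
  x^3: 20 a_5 - 8 a_4 - 2 a_3 + 2 a_2 = 0  ->  20 a_5 = 8 a_4 + 2 a_3 - 2 a_2 = -6  ->  a_5 = -3/10
Truncated series: y(x) = 3 + 3 x + (3/2) x^2 - (3/8) x^4 - (3/10) x^5 + O(x^6).

a_0 = 3; a_1 = 3; a_2 = 3/2; a_3 = 0; a_4 = -3/8; a_5 = -3/10


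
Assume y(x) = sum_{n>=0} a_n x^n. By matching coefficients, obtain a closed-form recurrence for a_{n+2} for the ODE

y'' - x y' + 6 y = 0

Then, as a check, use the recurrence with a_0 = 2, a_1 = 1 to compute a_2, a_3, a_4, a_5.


Substitute y = sum_n a_n x^n.
y''(x) has coefficient (n+2)(n+1) a_{n+2} at x^n;
-x y'(x) has coefficient -n a_n at x^n (shift);
6 y(x) has coefficient 6 a_n at x^n.
Matching x^n: (n+2)(n+1) a_{n+2} + (-n + 6) a_n = 0.
Thus a_{n+2} = (n - 6) / ((n+1)(n+2)) * a_n.

Check with a_0 = 2, a_1 = 1 (apply the recurrence for n = 0, 1, 2, 3): a_0 = 2, a_1 = 1, a_2 = -6, a_3 = -5/6, a_4 = 2, a_5 = 1/8.

a_(n+2) = (n - 6) / ((n+1)(n+2)) * a_n; check: a_0 = 2, a_1 = 1, a_2 = -6, a_3 = -5/6, a_4 = 2, a_5 = 1/8


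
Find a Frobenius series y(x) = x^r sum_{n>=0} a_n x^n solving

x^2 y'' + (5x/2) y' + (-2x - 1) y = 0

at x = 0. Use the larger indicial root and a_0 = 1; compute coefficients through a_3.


Write in Frobenius form y'' + (p(x)/x) y' + (q(x)/x^2) y = 0:
  p(x) = 5/2,  q(x) = -2x - 1.
Indicial equation: r(r-1) + (5/2) r + (-1) = 0 -> roots r_1 = 1/2, r_2 = -2.
Take r = r_1 = 1/2. Let y(x) = x^r sum_{n>=0} a_n x^n with a_0 = 1.
Substitute y = x^r sum a_n x^n and match x^{r+n}. The recurrence is
  D(n) a_n - 2 a_{n-1} = 0,  where D(n) = (r+n)(r+n-1) + (5/2)(r+n) + (-1).
  a_n = 2 / D(n) * a_{n-1}.
Since the indicial polynomial factors as (r - r_1)(r - r_2), D(n) = (r_1 + n - r_1)(r_1 + n - r_2) = n(n + 5/2).
Evaluating step by step (a_0 = 1):
  n = 1: D(1) = 1(1 + 5/2) = 7/2; numerator = 2(1) = 2; a_1 = (2)/(7/2) = 4/7
  n = 2: D(2) = 2(2 + 5/2) = 9; numerator = 2(4/7) = 8/7; a_2 = (8/7)/(9) = 8/63
  n = 3: D(3) = 3(3 + 5/2) = 33/2; numerator = 2(8/63) = 16/63; a_3 = (16/63)/(33/2) = 32/2079

r = 1/2; a_0 = 1; a_1 = 4/7; a_2 = 8/63; a_3 = 32/2079


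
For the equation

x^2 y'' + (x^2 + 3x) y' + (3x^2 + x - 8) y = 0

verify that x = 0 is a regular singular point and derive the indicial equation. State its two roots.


Divide by x^2 to reach normal form y'' + P_1(x) y' + P_2(x) y = 0 with P_1(x) = 1 + 3/x and P_2(x) = 3 + 1/x - 8/x^2.
x = 0 is a singular point because the y'-coefficient 1 + 3/x has a pole at x = 0 and the y-coefficient 3 + 1/x - 8/x^2 has a pole at x = 0.
It is a regular singular point because x P_1(x) = p(x) = x + 3 and x^2 P_2(x) = q(x) = 3x^2 + x - 8 are polynomials, hence analytic at x = 0.
p(0) = 3,  q(0) = -8.
Indicial equation: r(r-1) + p(0) r + q(0) = 0, i.e. r^2 + (p(0) - 1) r + q(0) = 0, i.e. r^2 + 2 r - 8 = 0.
Discriminant: (2)^2 - 4(-8) = 36, so r = (-2 ± 6)/2.
Solving: r_1 = 2, r_2 = -4.

indicial: r^2 + 2 r - 8 = 0; roots r_1 = 2, r_2 = -4


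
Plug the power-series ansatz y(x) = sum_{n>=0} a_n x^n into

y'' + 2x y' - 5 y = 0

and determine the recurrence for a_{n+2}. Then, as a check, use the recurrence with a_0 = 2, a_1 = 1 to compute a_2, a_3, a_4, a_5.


Substitute y = sum_n a_n x^n.
y''(x) has coefficient (n+2)(n+1) a_{n+2} at x^n;
2 x y'(x) has coefficient 2 n a_n at x^n (shift);
-5 y(x) has coefficient -5 a_n at x^n.
Matching x^n: (n+2)(n+1) a_{n+2} + (2n - 5) a_n = 0.
Thus a_{n+2} = (-2n + 5) / ((n+1)(n+2)) * a_n.

Check with a_0 = 2, a_1 = 1 (apply the recurrence for n = 0, 1, 2, 3): a_0 = 2, a_1 = 1, a_2 = 5, a_3 = 1/2, a_4 = 5/12, a_5 = -1/40.

a_(n+2) = (-2n + 5) / ((n+1)(n+2)) * a_n; check: a_0 = 2, a_1 = 1, a_2 = 5, a_3 = 1/2, a_4 = 5/12, a_5 = -1/40


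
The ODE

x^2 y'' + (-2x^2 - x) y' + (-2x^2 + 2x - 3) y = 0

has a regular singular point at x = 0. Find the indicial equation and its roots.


Divide by x^2 to reach normal form y'' + P_1(x) y' + P_2(x) y = 0 with P_1(x) = -2 - 1/x and P_2(x) = -2 + 2/x - 3/x^2.
x = 0 is a singular point because the y'-coefficient -2 - 1/x has a pole at x = 0 and the y-coefficient -2 + 2/x - 3/x^2 has a pole at x = 0.
It is a regular singular point because x P_1(x) = p(x) = -2x - 1 and x^2 P_2(x) = q(x) = -2x^2 + 2x - 3 are polynomials, hence analytic at x = 0.
p(0) = -1,  q(0) = -3.
Indicial equation: r(r-1) + p(0) r + q(0) = 0, i.e. r^2 + (p(0) - 1) r + q(0) = 0, i.e. r^2 - 2 r - 3 = 0.
Discriminant: (-2)^2 - 4(-3) = 16, so r = (2 ± 4)/2.
Solving: r_1 = 3, r_2 = -1.

indicial: r^2 - 2 r - 3 = 0; roots r_1 = 3, r_2 = -1


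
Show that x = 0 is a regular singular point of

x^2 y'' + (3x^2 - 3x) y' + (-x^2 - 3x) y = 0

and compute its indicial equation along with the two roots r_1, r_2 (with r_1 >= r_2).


Divide by x^2 to reach normal form y'' + P_1(x) y' + P_2(x) y = 0 with P_1(x) = 3 - 3/x and P_2(x) = -1 - 3/x.
x = 0 is a singular point because the y'-coefficient 3 - 3/x has a pole at x = 0 and the y-coefficient -1 - 3/x has a pole at x = 0.
It is a regular singular point because x P_1(x) = p(x) = 3x - 3 and x^2 P_2(x) = q(x) = -x^2 - 3x are polynomials, hence analytic at x = 0.
p(0) = -3,  q(0) = 0.
Indicial equation: r(r-1) + p(0) r + q(0) = 0, i.e. r^2 + (p(0) - 1) r + q(0) = 0, i.e. r^2 - 4 r = 0.
Discriminant: (-4)^2 - 4(0) = 16, so r = (4 ± 4)/2.
Solving: r_1 = 4, r_2 = 0.

indicial: r^2 - 4 r = 0; roots r_1 = 4, r_2 = 0


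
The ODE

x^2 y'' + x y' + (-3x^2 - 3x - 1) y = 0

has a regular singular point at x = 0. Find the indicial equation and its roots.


Divide by x^2 to reach normal form y'' + P_1(x) y' + P_2(x) y = 0 with P_1(x) = 1/x and P_2(x) = -3 - 3/x - 1/x^2.
x = 0 is a singular point because the y'-coefficient 1/x has a pole at x = 0 and the y-coefficient -3 - 3/x - 1/x^2 has a pole at x = 0.
It is a regular singular point because x P_1(x) = p(x) = 1 and x^2 P_2(x) = q(x) = -3x^2 - 3x - 1 are polynomials, hence analytic at x = 0.
p(0) = 1,  q(0) = -1.
Indicial equation: r(r-1) + p(0) r + q(0) = 0, i.e. r^2 + (p(0) - 1) r + q(0) = 0, i.e. r^2 - 1 = 0.
Discriminant: (0)^2 - 4(-1) = 4, so r = (0 ± 2)/2.
Solving: r_1 = 1, r_2 = -1.

indicial: r^2 - 1 = 0; roots r_1 = 1, r_2 = -1


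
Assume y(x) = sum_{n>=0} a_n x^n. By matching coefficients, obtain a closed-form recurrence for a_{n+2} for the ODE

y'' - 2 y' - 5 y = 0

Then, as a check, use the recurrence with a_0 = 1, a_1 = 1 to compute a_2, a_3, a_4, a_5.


Substitute y = sum_n a_n x^n.
y''(x) has coefficient (n+2)(n+1) a_{n+2} at x^n;
-2 y'(x) has coefficient -2 (n+1) a_{n+1} at x^n;
-5 y(x) has coefficient -5 a_n at x^n.
Matching x^n: (n+2)(n+1) a_{n+2} - 2 (n+1) a_{n+1} - 5 a_n = 0.
Thus a_{n+2} = [2 (n+1) a_{n+1} + 5 a_n] / ((n+1)(n+2)).

Check with a_0 = 1, a_1 = 1 (apply the recurrence for n = 0, 1, 2, 3): a_0 = 1, a_1 = 1, a_2 = 7/2, a_3 = 19/6, a_4 = 73/24, a_5 = 241/120.

a_(n+2) = [2 (n+1) a_(n+1) + 5 a_n] / ((n+1)(n+2)); check: a_0 = 1, a_1 = 1, a_2 = 7/2, a_3 = 19/6, a_4 = 73/24, a_5 = 241/120


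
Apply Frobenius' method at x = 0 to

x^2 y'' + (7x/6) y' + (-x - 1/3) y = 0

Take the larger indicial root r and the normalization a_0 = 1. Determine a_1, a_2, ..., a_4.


Write in Frobenius form y'' + (p(x)/x) y' + (q(x)/x^2) y = 0:
  p(x) = 7/6,  q(x) = -x - 1/3.
Indicial equation: r(r-1) + (7/6) r + (-1/3) = 0 -> roots r_1 = 1/2, r_2 = -2/3.
Take r = r_1 = 1/2. Let y(x) = x^r sum_{n>=0} a_n x^n with a_0 = 1.
Substitute y = x^r sum a_n x^n and match x^{r+n}. The recurrence is
  D(n) a_n - 1 a_{n-1} = 0,  where D(n) = (r+n)(r+n-1) + (7/6)(r+n) + (-1/3).
  a_n = 1 / D(n) * a_{n-1}.
Since the indicial polynomial factors as (r - r_1)(r - r_2), D(n) = (r_1 + n - r_1)(r_1 + n - r_2) = n(n + 7/6).
Evaluating step by step (a_0 = 1):
  n = 1: D(1) = 1(1 + 7/6) = 13/6; numerator = 1(1) = 1; a_1 = (1)/(13/6) = 6/13
  n = 2: D(2) = 2(2 + 7/6) = 19/3; numerator = 1(6/13) = 6/13; a_2 = (6/13)/(19/3) = 18/247
  n = 3: D(3) = 3(3 + 7/6) = 25/2; numerator = 1(18/247) = 18/247; a_3 = (18/247)/(25/2) = 36/6175
  n = 4: D(4) = 4(4 + 7/6) = 62/3; numerator = 1(36/6175) = 36/6175; a_4 = (36/6175)/(62/3) = 54/191425

r = 1/2; a_0 = 1; a_1 = 6/13; a_2 = 18/247; a_3 = 36/6175; a_4 = 54/191425


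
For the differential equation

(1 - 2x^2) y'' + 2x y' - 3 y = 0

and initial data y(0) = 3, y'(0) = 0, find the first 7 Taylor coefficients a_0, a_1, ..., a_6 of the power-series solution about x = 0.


Ansatz: y(x) = sum_{n>=0} a_n x^n, so y'(x) = sum_{n>=1} n a_n x^(n-1) and y''(x) = sum_{n>=2} n(n-1) a_n x^(n-2).
Substitute into P(x) y'' + Q(x) y' + R(x) y = 0 with P(x) = 1 - 2x^2, Q(x) = 2x, R(x) = -3, and match powers of x.
Initial conditions: a_0 = 3, a_1 = 0.
Setting the coefficient of each power of x to zero and solving order by order (substituting the coefficients already found):
  x^0: 2 a_2 - 3 a_0 = 0  ->  2 a_2 = 3 a_0 = 9  ->  a_2 = 9/2
  x^1: 6 a_3 - a_1 = 0  ->  6 a_3 = a_1 = 0  ->  a_3 = 0
  x^2: 12 a_4 - 3 a_2 = 0  ->  12 a_4 = 3 a_2 = 27/2  ->  a_4 = 9/8
  x^3: 20 a_5 - 9 a_3 = 0  ->  20 a_5 = 9 a_3 = 0  ->  a_5 = 0
  x^4: 30 a_6 - 19 a_4 = 0  ->  30 a_6 = 19 a_4 = 171/8  ->  a_6 = 57/80
Truncated series: y(x) = 3 + (9/2) x^2 + (9/8) x^4 + (57/80) x^6 + O(x^7).

a_0 = 3; a_1 = 0; a_2 = 9/2; a_3 = 0; a_4 = 9/8; a_5 = 0; a_6 = 57/80


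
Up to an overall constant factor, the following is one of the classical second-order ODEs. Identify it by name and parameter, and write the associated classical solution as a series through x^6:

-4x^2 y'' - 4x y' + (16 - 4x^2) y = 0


All three coefficients share the factor -4; dividing through by -4 gives  x^2 y'' + x y' + (x^2 - 4) y = 0.
This matches the Bessel equation x^2 y'' + x y' + (x^2 - nu^2) y = 0 with nu^2 = 4, so nu = 2; the solution bounded at x = 0 is J_2(x).
Frobenius at x = 0: indicial roots ±nu; for r = nu the recurrence k(k + 2nu) c_k = -c_{k-2} gives the standard series J_nu(x) = sum_{k>=0} (-1)^k / (k! (k+nu)!) (x/2)^(2k+nu). Evaluate the first 3 terms:
  k = 0: (-1)^0 / (0! * 2! * 2^2) x^2 = 1/(1*2*4) x^2 = (1/8) x^2
  k = 1: (-1)^1 / (1! * 3! * 2^4) x^4 = -1/(1*6*16) x^4 = (-1/96) x^4
  k = 2: (-1)^2 / (2! * 4! * 2^6) x^6 = 1/(2*24*64) x^6 = (1/3072) x^6
Hence J_2(x) = x^6/3072 - x^4/96 + x^2/8 + ....

J_2(x); series = x^6/3072 - x^4/96 + x^2/8


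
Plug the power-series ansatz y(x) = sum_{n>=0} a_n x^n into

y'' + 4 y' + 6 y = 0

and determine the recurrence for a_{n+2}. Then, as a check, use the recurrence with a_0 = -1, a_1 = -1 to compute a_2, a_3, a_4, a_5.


Substitute y = sum_n a_n x^n.
y''(x) has coefficient (n+2)(n+1) a_{n+2} at x^n;
4 y'(x) has coefficient 4 (n+1) a_{n+1} at x^n;
6 y(x) has coefficient 6 a_n at x^n.
Matching x^n: (n+2)(n+1) a_{n+2} + 4 (n+1) a_{n+1} + 6 a_n = 0.
Thus a_{n+2} = [-4 (n+1) a_{n+1} - 6 a_n] / ((n+1)(n+2)).

Check with a_0 = -1, a_1 = -1 (apply the recurrence for n = 0, 1, 2, 3): a_0 = -1, a_1 = -1, a_2 = 5, a_3 = -17/3, a_4 = 19/6, a_5 = -5/6.

a_(n+2) = [-4 (n+1) a_(n+1) - 6 a_n] / ((n+1)(n+2)); check: a_0 = -1, a_1 = -1, a_2 = 5, a_3 = -17/3, a_4 = 19/6, a_5 = -5/6


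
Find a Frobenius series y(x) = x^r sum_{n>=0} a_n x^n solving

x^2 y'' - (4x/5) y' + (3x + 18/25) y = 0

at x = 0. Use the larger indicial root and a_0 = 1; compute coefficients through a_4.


Write in Frobenius form y'' + (p(x)/x) y' + (q(x)/x^2) y = 0:
  p(x) = -4/5,  q(x) = 3x + 18/25.
Indicial equation: r(r-1) + (-4/5) r + (18/25) = 0 -> roots r_1 = 6/5, r_2 = 3/5.
Take r = r_1 = 6/5. Let y(x) = x^r sum_{n>=0} a_n x^n with a_0 = 1.
Substitute y = x^r sum a_n x^n and match x^{r+n}. The recurrence is
  D(n) a_n + 3 a_{n-1} = 0,  where D(n) = (r+n)(r+n-1) + (-4/5)(r+n) + (18/25).
  a_n = -3 / D(n) * a_{n-1}.
Since the indicial polynomial factors as (r - r_1)(r - r_2), D(n) = (r_1 + n - r_1)(r_1 + n - r_2) = n(n + 3/5).
Evaluating step by step (a_0 = 1):
  n = 1: D(1) = 1(1 + 3/5) = 8/5; numerator = -3(1) = -3; a_1 = (-3)/(8/5) = -15/8
  n = 2: D(2) = 2(2 + 3/5) = 26/5; numerator = -3(-15/8) = 45/8; a_2 = (45/8)/(26/5) = 225/208
  n = 3: D(3) = 3(3 + 3/5) = 54/5; numerator = -3(225/208) = -675/208; a_3 = (-675/208)/(54/5) = -125/416
  n = 4: D(4) = 4(4 + 3/5) = 92/5; numerator = -3(-125/416) = 375/416; a_4 = (375/416)/(92/5) = 1875/38272

r = 6/5; a_0 = 1; a_1 = -15/8; a_2 = 225/208; a_3 = -125/416; a_4 = 1875/38272


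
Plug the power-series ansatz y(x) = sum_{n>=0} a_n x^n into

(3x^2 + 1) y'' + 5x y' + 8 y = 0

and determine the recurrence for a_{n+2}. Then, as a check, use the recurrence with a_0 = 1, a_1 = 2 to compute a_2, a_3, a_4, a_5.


Substitute y = sum_n a_n x^n.
(1 + 3 x^2) y'' contributes (n+2)(n+1) a_{n+2} + 3 n(n-1) a_n at x^n.
5 x y'(x) contributes 5 n a_n at x^n.
8 y(x) contributes 8 a_n at x^n.
Matching x^n: (n+2)(n+1) a_{n+2} + (3 n(n-1) + 5 n + 8) a_n = 0.
Thus a_{n+2} = (-3 n(n-1) - 5 n - 8) / ((n+1)(n+2)) * a_n.

Check with a_0 = 1, a_1 = 2 (apply the recurrence for n = 0, 1, 2, 3): a_0 = 1, a_1 = 2, a_2 = -4, a_3 = -13/3, a_4 = 8, a_5 = 533/60.

a_(n+2) = (-3 n(n-1) - 5 n - 8) / ((n+1)(n+2)) * a_n; check: a_0 = 1, a_1 = 2, a_2 = -4, a_3 = -13/3, a_4 = 8, a_5 = 533/60


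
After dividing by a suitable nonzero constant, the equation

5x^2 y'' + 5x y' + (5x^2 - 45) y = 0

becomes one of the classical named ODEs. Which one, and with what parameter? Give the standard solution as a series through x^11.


All three coefficients share the factor 5; dividing through by 5 gives  x^2 y'' + x y' + (x^2 - 9) y = 0.
This matches the Bessel equation x^2 y'' + x y' + (x^2 - nu^2) y = 0 with nu^2 = 9, so nu = 3; the solution bounded at x = 0 is J_3(x).
Frobenius at x = 0: indicial roots ±nu; for r = nu the recurrence k(k + 2nu) c_k = -c_{k-2} gives the standard series J_nu(x) = sum_{k>=0} (-1)^k / (k! (k+nu)!) (x/2)^(2k+nu). Evaluate the first 5 terms:
  k = 0: (-1)^0 / (0! * 3! * 2^3) x^3 = 1/(1*6*8) x^3 = (1/48) x^3
  k = 1: (-1)^1 / (1! * 4! * 2^5) x^5 = -1/(1*24*32) x^5 = (-1/768) x^5
  k = 2: (-1)^2 / (2! * 5! * 2^7) x^7 = 1/(2*120*128) x^7 = (1/30720) x^7
  k = 3: (-1)^3 / (3! * 6! * 2^9) x^9 = -1/(6*720*512) x^9 = (-1/2211840) x^9
  k = 4: (-1)^4 / (4! * 7! * 2^11) x^11 = 1/(24*5040*2048) x^11 = (1/247726080) x^11
Hence J_3(x) = x^11/247726080 - x^9/2211840 + x^7/30720 - x^5/768 + x^3/48 + ....

J_3(x); series = x^11/247726080 - x^9/2211840 + x^7/30720 - x^5/768 + x^3/48
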